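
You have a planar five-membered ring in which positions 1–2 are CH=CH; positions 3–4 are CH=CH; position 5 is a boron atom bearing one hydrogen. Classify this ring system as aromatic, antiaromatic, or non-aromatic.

Antiaromatic

Every ring atom contributes a p orbital perpendicular to the ring (every atom in a ring double bond is sp² and brings one electron to the p orbital; the boron has an empty p orbital), so the π system is cyclic and fully conjugated.
Counting π electrons: 2 × 2 = 4 from the double-bond units + 0 from the BH atom = 4.
A 4n π count (4, n = 1) in a planar conjugated ring means antiaromatic.
(The species described is borole.)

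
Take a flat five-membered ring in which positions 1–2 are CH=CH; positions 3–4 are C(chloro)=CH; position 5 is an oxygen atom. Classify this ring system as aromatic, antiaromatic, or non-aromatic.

Aromatic

All ring atoms are sp² and supply a p orbital to the ring (every atom in a ring double bond is sp² and brings one electron to the p orbital; the oxygen donates one lone pair from its p orbital); the conjugation is uninterrupted.
Counting π electrons: 2 × 2 = 4 from the double-bond units + 2 from the O atom = 6.
That gives a 4n+2 count (6, n = 1).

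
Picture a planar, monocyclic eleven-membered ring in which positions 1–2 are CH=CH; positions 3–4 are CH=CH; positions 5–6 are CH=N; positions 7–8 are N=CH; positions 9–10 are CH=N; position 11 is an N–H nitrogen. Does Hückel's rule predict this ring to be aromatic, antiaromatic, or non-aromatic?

Every ring atom contributes a p orbital perpendicular to the ring (the double-bond atoms are sp², each contributing one p electron; each sp² =N– keeps its lone pair in-plane and puts one electron into the π system; the pyrrole-type nitrogen donates its lone pair from the p orbital), so the π system is cyclic and fully conjugated.
Tallying contributions gives 5 × 2 = 10 from the double-bond units + 2 from the NH atom = 12.
12 is a 4n count (n = 3), so the planar conjugated ring is antiaromatic.

Antiaromatic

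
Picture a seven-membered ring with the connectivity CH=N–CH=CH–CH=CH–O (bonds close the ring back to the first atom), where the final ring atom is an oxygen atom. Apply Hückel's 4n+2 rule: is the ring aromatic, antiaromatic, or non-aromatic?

Antiaromatic

All ring atoms are sp² and supply a p orbital to the ring (every atom in a ring double bond is sp² and brings one electron to the p orbital; the doubly-bonded nitrogens are pyridine-type — their lone pairs lie in the ring plane, leaving one electron in the p orbital; the oxygen donates one lone pair from its p orbital); the conjugation is uninterrupted.
Counting π electrons: 3 × 2 = 6 from the double-bond units + 2 from the O atom = 8.
8 is a 4n count (n = 2), so the planar conjugated ring is antiaromatic.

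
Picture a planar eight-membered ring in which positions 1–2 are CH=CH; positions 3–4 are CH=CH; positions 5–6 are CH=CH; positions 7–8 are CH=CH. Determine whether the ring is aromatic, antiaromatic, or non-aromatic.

Antiaromatic

The p orbitals form a continuous loop: each doubly-bonded ring atom is sp² with one p-orbital electron. The ring is fully conjugated.
Counting π electrons: 4 × 2 = 8 from the 4 double-bond units.
8 is a 4n count (n = 2), so the planar conjugated ring is antiaromatic.
This is cyclooctatetraene.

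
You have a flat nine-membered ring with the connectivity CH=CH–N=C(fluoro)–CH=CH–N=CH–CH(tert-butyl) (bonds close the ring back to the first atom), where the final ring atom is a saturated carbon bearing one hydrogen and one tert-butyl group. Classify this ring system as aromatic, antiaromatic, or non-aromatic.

Non-aromatic

Because that saturated carbon is sp³ and has no p orbital in the ring π system at the CH(tert-butyl) position, the π system cannot extend all the way around the ring.
Hückel's rule only applies to fully conjugated rings, so this one is simply non-aromatic.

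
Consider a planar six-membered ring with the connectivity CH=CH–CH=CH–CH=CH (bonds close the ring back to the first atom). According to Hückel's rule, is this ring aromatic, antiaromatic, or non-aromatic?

Check conjugation: the double-bond atoms are sp², each contributing one p electron — every position has a p orbital, so the cyclic π system is continuous.
π-electron count: 3 × 2 = 6 from the 3 double-bond units.
6 = 4(1) + 2, which satisfies Hückel's 4n+2 rule.
(The species described is benzene.)

Aromatic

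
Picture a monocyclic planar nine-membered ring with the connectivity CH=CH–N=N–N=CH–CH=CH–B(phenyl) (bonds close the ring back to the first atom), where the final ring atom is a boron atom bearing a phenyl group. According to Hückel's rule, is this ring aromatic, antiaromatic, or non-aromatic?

Check conjugation: every atom in a ring double bond is sp² and brings one electron to the p orbital; each =N– nitrogen is pyridine-type (lone pair in the sp² plane, one electron in the p orbital); the boron has an empty p orbital — every position has a p orbital, so the cyclic π system is continuous.
Tallying contributions gives 4 × 2 = 8 from the double-bond units + 0 from the B(phenyl) atom = 8.
8 = 4(2); a planar, fully conjugated 4n system is antiaromatic.

Antiaromatic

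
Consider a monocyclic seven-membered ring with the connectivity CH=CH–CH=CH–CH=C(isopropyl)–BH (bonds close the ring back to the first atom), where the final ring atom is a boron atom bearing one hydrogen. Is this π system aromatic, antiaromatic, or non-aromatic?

Aromatic

The p orbitals form a continuous loop: every atom in a ring double bond is sp² and brings one electron to the p orbital; the boron has an empty p orbital. The ring is fully conjugated.
π-electron count: 3 × 2 = 6 from the double-bond units + 0 from the BH atom = 6.
6 = 4(1) + 2, which satisfies Hückel's 4n+2 rule.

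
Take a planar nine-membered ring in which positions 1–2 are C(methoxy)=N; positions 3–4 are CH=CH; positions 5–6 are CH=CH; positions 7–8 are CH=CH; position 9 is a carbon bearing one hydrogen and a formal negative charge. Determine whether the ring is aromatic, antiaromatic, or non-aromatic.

Aromatic

The p orbitals form a continuous loop: every atom in a ring double bond is sp² and brings one electron to the p orbital; each sp² =N– keeps its lone pair in-plane and puts one electron into the π system; the carbanion's lone pair occupies the p orbital. The ring is fully conjugated.
Counting π electrons: 4 × 2 = 8 from the double-bond units + 2 from the CH(-) atom = 10.
10 = 4(2) + 2, which satisfies Hückel's 4n+2 rule.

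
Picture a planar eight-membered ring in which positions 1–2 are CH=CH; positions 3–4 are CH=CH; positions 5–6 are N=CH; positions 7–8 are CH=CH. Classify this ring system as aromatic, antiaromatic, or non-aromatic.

Antiaromatic

The p orbitals form a continuous loop: each doubly-bonded ring atom is sp² with one p-orbital electron; each =N– nitrogen is pyridine-type (lone pair in the sp² plane, one electron in the p orbital). The ring is fully conjugated.
Adding the contributions, 4 × 2 = 8 from the 4 double-bond units.
A 4n π count (8, n = 2) in a planar conjugated ring means antiaromatic.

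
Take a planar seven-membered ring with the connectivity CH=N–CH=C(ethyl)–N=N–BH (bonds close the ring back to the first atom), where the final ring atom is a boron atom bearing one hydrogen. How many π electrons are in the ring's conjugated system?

6

The p orbitals form a continuous loop: each doubly-bonded ring atom is sp² with one p-orbital electron; each =N– nitrogen is pyridine-type (lone pair in the sp² plane, one electron in the p orbital); the boron has an empty p orbital. The ring is fully conjugated.
Counting π electrons: 3 × 2 = 6 from the double-bond units + 0 from the BH atom = 6.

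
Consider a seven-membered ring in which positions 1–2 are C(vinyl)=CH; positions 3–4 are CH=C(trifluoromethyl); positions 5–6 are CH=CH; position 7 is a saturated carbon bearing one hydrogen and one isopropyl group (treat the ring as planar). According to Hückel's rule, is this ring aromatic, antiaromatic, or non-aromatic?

The CH(isopropyl) carbon is saturated: that saturated carbon is sp³ and has no p orbital in the ring π system. Conjugation is not continuous around the ring.
A ring that is not fully conjugated cannot be aromatic or antiaromatic regardless of its π-electron count.

Non-aromatic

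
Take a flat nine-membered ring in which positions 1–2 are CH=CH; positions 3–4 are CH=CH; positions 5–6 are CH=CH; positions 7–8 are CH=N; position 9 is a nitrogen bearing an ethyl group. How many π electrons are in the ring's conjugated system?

Check conjugation: the double-bond atoms are sp², each contributing one p electron; each sp² =N– keeps its lone pair in-plane and puts one electron into the π system; the pyrrole-type nitrogen donates its lone pair from the p orbital — every position has a p orbital, so the cyclic π system is continuous.
Tallying contributions gives 4 × 2 = 8 from the double-bond units + 2 from the N(ethyl) atom = 10.

10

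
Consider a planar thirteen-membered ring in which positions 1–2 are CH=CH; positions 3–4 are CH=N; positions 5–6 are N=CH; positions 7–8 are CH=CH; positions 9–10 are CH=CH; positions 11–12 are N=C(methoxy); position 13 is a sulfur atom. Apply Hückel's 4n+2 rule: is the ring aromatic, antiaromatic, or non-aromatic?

Aromatic

Every ring atom contributes a p orbital perpendicular to the ring (every atom in a ring double bond is sp² and brings one electron to the p orbital; each sp² =N– keeps its lone pair in-plane and puts one electron into the π system; the sulfur donates one lone pair from its p orbital), so the π system is cyclic and fully conjugated.
π-electron count: 6 × 2 = 12 from the double-bond units + 2 from the S atom = 14.
With 14 π electrons (n = 3), the Hückel 4n+2 condition holds.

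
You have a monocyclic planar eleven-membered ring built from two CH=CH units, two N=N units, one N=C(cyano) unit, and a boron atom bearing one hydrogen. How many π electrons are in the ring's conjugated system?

10

The p orbitals form a continuous loop: the double-bond atoms are sp², each contributing one p electron; the doubly-bonded nitrogens are pyridine-type — their lone pairs lie in the ring plane, leaving one electron in the p orbital; the boron has an empty p orbital. The ring is fully conjugated.
Tallying contributions gives 5 × 2 = 10 from the double-bond units + 0 from the BH atom = 10.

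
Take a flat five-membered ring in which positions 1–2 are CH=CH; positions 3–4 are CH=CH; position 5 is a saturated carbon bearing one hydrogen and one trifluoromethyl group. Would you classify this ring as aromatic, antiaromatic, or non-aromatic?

The CH(trifluoromethyl) carbon is saturated: that saturated carbon is sp³ and has no p orbital in the ring π system. Conjugation is not continuous around the ring.
Broken conjugation rules out both aromaticity and antiaromaticity.

Non-aromatic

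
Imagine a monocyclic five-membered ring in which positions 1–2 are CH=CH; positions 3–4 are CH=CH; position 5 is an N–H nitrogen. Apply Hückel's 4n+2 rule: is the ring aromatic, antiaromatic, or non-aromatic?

Aromatic

The p orbitals form a continuous loop: the double-bond atoms are sp², each contributing one p electron; the pyrrole-type nitrogen donates its lone pair from the p orbital. The ring is fully conjugated.
Tallying contributions gives 2 × 2 = 4 from the double-bond units + 2 from the NH atom = 6.
That gives a 4n+2 count (6, n = 1).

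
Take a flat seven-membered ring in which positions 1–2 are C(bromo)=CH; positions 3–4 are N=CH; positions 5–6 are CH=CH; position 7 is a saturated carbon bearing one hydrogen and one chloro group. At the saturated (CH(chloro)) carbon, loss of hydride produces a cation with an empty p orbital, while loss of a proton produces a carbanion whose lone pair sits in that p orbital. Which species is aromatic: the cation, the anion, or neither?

The cation

Both ions have a continuous loop of p orbitals — each ring atom is sp².
Cation: 3 × 2 + 0 = 6 π electrons → 4(1)+2, aromatic.
Anion: 3 × 2 + 2 = 8 π electrons → 4(2), antiaromatic.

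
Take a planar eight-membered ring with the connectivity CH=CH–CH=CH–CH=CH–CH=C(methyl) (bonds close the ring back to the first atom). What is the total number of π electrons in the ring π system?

8

Check conjugation: every atom in a ring double bond is sp² and brings one electron to the p orbital — every position has a p orbital, so the cyclic π system is continuous.
Adding the contributions, 4 × 2 = 8 from the 4 double-bond units.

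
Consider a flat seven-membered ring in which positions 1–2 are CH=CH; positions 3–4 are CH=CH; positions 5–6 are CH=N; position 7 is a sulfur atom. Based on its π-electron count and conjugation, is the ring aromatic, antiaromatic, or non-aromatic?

Check conjugation: every atom in a ring double bond is sp² and brings one electron to the p orbital; each =N– nitrogen is pyridine-type (lone pair in the sp² plane, one electron in the p orbital); the sulfur donates one lone pair from its p orbital — every position has a p orbital, so the cyclic π system is continuous.
Tallying contributions gives 3 × 2 = 6 from the double-bond units + 2 from the S atom = 8.
8 is a 4n count (n = 2), so the planar conjugated ring is antiaromatic.

Antiaromatic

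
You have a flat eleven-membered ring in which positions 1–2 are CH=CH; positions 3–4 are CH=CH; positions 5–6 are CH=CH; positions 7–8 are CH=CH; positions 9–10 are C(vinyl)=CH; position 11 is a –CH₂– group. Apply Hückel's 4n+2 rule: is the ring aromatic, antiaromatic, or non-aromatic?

Because the tetrahedral CH₂ carbon is sp³ and has no p orbital in the ring π system at the CH2 position, the π system cannot extend all the way around the ring.
Broken conjugation rules out both aromaticity and antiaromaticity.

Non-aromatic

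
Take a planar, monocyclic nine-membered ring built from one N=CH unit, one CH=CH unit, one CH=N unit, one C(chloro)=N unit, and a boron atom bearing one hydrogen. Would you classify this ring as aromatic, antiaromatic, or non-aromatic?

Antiaromatic

Check conjugation: the double-bond atoms are sp², each contributing one p electron; the doubly-bonded nitrogens are pyridine-type — their lone pairs lie in the ring plane, leaving one electron in the p orbital; the boron has an empty p orbital — every position has a p orbital, so the cyclic π system is continuous.
Adding the contributions, 4 × 2 = 8 from the double-bond units + 0 from the BH atom = 8.
8 is a 4n count (n = 2), so the planar conjugated ring is antiaromatic.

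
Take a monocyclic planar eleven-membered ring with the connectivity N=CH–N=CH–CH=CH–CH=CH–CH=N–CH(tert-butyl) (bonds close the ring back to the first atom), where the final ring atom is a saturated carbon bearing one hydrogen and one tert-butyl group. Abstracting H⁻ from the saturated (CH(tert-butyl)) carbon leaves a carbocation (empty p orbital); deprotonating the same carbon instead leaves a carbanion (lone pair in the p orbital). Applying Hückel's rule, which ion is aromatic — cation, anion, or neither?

In either ion the ring is fully conjugated: every atom, including the new sp² carbon, supplies a p orbital.
Cation: 5 × 2 + 0 = 10 π electrons → 4(2)+2, aromatic.
Anion: 5 × 2 + 2 = 12 π electrons → 4(3), antiaromatic.

The cation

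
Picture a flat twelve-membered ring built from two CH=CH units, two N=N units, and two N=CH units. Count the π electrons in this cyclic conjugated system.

Every ring atom contributes a p orbital perpendicular to the ring (the double-bond atoms are sp², each contributing one p electron; each sp² =N– keeps its lone pair in-plane and puts one electron into the π system), so the π system is cyclic and fully conjugated.
Tallying contributions gives 6 × 2 = 12 from the 6 double-bond units.

12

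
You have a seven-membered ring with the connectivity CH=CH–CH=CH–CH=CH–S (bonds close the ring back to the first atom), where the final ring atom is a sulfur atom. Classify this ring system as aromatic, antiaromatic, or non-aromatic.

Every ring atom contributes a p orbital perpendicular to the ring (each doubly-bonded ring atom is sp² with one p-orbital electron; the sulfur donates one lone pair from its p orbital), so the π system is cyclic and fully conjugated.
Tallying contributions gives 3 × 2 = 6 from the double-bond units + 2 from the S atom = 8.
With 8 = 4·2 π electrons, Hückel's rule classifies the planar ring as antiaromatic.

Antiaromatic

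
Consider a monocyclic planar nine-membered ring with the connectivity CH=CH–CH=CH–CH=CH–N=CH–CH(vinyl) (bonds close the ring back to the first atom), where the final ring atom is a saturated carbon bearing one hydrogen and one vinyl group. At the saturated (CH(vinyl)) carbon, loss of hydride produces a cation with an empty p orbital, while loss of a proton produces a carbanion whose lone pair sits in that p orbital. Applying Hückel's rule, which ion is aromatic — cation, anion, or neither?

The anion

In both ions every ring atom is sp² and contributes a p orbital, so both rings are fully conjugated.
Cation: 4 × 2 + 0 = 8 π electrons → 4(2), antiaromatic.
Anion: 4 × 2 + 2 = 10 π electrons → 4(2)+2, aromatic.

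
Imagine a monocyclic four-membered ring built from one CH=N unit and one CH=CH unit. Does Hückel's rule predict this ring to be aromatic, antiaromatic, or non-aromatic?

Every ring atom contributes a p orbital perpendicular to the ring (every atom in a ring double bond is sp² and brings one electron to the p orbital; each sp² =N– keeps its lone pair in-plane and puts one electron into the π system), so the π system is cyclic and fully conjugated.
Tallying contributions gives 2 × 2 = 4 from the 2 double-bond units.
4 = 4(1); a planar, fully conjugated 4n system is antiaromatic.

Antiaromatic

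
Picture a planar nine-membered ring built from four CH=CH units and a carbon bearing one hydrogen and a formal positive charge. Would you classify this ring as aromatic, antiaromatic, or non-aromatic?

Antiaromatic

Check conjugation: the double-bond atoms are sp², each contributing one p electron; the carbocation has an empty p orbital — every position has a p orbital, so the cyclic π system is continuous.
Adding the contributions, 4 × 2 = 8 from the double-bond units + 0 from the CH(+) atom = 8.
8 = 4(2); a planar, fully conjugated 4n system is antiaromatic.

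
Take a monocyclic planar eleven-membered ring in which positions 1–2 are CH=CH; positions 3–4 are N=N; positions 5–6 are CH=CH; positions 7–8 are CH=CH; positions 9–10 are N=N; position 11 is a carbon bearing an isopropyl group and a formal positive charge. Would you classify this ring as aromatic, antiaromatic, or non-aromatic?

Aromatic

All ring atoms are sp² and supply a p orbital to the ring (every atom in a ring double bond is sp² and brings one electron to the p orbital; each sp² =N– keeps its lone pair in-plane and puts one electron into the π system; the carbocation has an empty p orbital); the conjugation is uninterrupted.
Tallying contributions gives 5 × 2 = 10 from the double-bond units + 0 from the C(isopropyl)(+) atom = 10.
Since 10 = 4·2 + 2, the ring meets the 4n+2 criterion.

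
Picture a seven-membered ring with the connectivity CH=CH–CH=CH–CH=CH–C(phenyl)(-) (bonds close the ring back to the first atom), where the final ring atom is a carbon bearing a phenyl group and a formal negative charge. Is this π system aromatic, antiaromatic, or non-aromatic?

Antiaromatic

Check conjugation: each doubly-bonded ring atom is sp² with one p-orbital electron; the carbanion's lone pair occupies the p orbital — every position has a p orbital, so the cyclic π system is continuous.
Tallying contributions gives 3 × 2 = 6 from the double-bond units + 2 from the C(phenyl)(-) atom = 8.
A 4n π count (8, n = 2) in a planar conjugated ring means antiaromatic.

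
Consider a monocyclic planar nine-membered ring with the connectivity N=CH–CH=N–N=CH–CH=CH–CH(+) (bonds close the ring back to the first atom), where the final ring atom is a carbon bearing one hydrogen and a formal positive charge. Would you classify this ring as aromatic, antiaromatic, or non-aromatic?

Antiaromatic

The p orbitals form a continuous loop: every atom in a ring double bond is sp² and brings one electron to the p orbital; the doubly-bonded nitrogens are pyridine-type — their lone pairs lie in the ring plane, leaving one electron in the p orbital; the carbocation has an empty p orbital. The ring is fully conjugated.
Counting π electrons: 4 × 2 = 8 from the double-bond units + 0 from the CH(+) atom = 8.
A 4n π count (8, n = 2) in a planar conjugated ring means antiaromatic.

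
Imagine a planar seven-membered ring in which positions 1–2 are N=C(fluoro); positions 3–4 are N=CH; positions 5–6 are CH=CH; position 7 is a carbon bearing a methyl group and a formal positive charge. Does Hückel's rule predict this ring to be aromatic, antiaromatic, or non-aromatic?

Aromatic

The p orbitals form a continuous loop: the double-bond atoms are sp², each contributing one p electron; each sp² =N– keeps its lone pair in-plane and puts one electron into the π system; the carbocation has an empty p orbital. The ring is fully conjugated.
Adding the contributions, 3 × 2 = 6 from the double-bond units + 0 from the C(methyl)(+) atom = 6.
That gives a 4n+2 count (6, n = 1).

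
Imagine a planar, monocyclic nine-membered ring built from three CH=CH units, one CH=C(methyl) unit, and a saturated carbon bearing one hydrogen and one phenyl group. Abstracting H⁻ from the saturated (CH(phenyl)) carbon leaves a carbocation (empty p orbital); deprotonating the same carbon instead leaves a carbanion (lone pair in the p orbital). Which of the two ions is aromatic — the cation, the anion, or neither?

The anion

Once that carbon is sp², every ring atom has a p orbital and both ions are fully conjugated.
Cation: 4 × 2 + 0 = 8 π electrons → 4(2), antiaromatic.
Anion: 4 × 2 + 2 = 10 π electrons → 4(2)+2, aromatic.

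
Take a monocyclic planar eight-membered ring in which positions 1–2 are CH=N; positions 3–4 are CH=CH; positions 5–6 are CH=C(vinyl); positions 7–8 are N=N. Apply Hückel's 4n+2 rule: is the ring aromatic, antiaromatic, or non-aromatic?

Antiaromatic

The p orbitals form a continuous loop: each doubly-bonded ring atom is sp² with one p-orbital electron; the doubly-bonded nitrogens are pyridine-type — their lone pairs lie in the ring plane, leaving one electron in the p orbital. The ring is fully conjugated.
Adding the contributions, 4 × 2 = 8 from the 4 double-bond units.
8 is a 4n count (n = 2), so the planar conjugated ring is antiaromatic.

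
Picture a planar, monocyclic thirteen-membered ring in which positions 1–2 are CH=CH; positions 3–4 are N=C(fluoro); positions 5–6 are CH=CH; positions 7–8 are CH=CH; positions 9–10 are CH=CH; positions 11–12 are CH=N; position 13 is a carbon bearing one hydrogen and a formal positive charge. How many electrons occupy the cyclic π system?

Check conjugation: each doubly-bonded ring atom is sp² with one p-orbital electron; each sp² =N– keeps its lone pair in-plane and puts one electron into the π system; the carbocation has an empty p orbital — every position has a p orbital, so the cyclic π system is continuous.
Tallying contributions gives 6 × 2 = 12 from the double-bond units + 0 from the CH(+) atom = 12.

12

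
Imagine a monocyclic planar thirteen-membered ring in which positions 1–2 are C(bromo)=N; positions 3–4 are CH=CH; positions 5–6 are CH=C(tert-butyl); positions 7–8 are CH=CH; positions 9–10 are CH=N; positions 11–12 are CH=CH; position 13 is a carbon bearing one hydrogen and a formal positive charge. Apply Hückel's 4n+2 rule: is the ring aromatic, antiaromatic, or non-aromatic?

Every ring atom contributes a p orbital perpendicular to the ring (every atom in a ring double bond is sp² and brings one electron to the p orbital; each sp² =N– keeps its lone pair in-plane and puts one electron into the π system; the carbocation has an empty p orbital), so the π system is cyclic and fully conjugated.
π-electron count: 6 × 2 = 12 from the double-bond units + 0 from the CH(+) atom = 12.
12 is a 4n count (n = 3), so the planar conjugated ring is antiaromatic.

Antiaromatic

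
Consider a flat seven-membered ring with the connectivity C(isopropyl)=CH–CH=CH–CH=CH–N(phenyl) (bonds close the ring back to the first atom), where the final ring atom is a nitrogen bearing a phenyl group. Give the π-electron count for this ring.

8

The p orbitals form a continuous loop: every atom in a ring double bond is sp² and brings one electron to the p orbital; the pyrrole-type nitrogen donates its lone pair from the p orbital. The ring is fully conjugated.
Counting π electrons: 3 × 2 = 6 from the double-bond units + 2 from the N(phenyl) atom = 8.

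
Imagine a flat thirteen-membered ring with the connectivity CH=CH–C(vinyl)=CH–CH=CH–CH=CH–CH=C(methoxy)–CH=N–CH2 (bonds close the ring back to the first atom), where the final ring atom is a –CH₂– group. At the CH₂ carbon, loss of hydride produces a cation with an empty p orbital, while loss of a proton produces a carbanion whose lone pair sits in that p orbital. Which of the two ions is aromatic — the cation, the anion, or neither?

The anion

In either ion the ring is fully conjugated: every atom, including the new sp² carbon, supplies a p orbital.
Cation: 6 × 2 + 0 = 12 π electrons → 4(3), antiaromatic.
Anion: 6 × 2 + 2 = 14 π electrons → 4(3)+2, aromatic.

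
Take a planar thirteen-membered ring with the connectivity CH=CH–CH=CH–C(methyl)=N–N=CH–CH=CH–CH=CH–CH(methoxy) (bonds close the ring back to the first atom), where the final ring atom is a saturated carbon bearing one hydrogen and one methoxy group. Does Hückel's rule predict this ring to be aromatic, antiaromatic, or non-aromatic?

Non-aromatic

The CH(methoxy) position has four σ bonds — that saturated carbon is sp³ and has no p orbital in the ring π system — so the cyclic conjugation is interrupted.
Without a continuous loop of overlapping p orbitals the Hückel electron count never comes into play.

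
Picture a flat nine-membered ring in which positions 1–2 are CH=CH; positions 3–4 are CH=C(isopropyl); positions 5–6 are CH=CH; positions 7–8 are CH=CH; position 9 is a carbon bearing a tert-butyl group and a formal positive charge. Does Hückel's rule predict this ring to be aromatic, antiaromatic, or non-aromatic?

Antiaromatic

Every ring atom contributes a p orbital perpendicular to the ring (each doubly-bonded ring atom is sp² with one p-orbital electron; the carbocation has an empty p orbital), so the π system is cyclic and fully conjugated.
Tallying contributions gives 4 × 2 = 8 from the double-bond units + 0 from the C(tert-butyl)(+) atom = 8.
8 = 4(2); a planar, fully conjugated 4n system is antiaromatic.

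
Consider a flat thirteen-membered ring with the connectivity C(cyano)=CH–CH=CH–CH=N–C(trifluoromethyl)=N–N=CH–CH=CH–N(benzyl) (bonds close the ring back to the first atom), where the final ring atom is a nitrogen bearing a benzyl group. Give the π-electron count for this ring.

The p orbitals form a continuous loop: each doubly-bonded ring atom is sp² with one p-orbital electron; each sp² =N– keeps its lone pair in-plane and puts one electron into the π system; the pyrrole-type nitrogen donates its lone pair from the p orbital. The ring is fully conjugated.
Adding the contributions, 6 × 2 = 12 from the double-bond units + 2 from the N(benzyl) atom = 14.

14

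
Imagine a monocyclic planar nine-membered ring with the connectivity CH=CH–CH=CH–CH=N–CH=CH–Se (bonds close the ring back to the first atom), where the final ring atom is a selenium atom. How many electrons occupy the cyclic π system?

10

Every ring atom contributes a p orbital perpendicular to the ring (every atom in a ring double bond is sp² and brings one electron to the p orbital; each sp² =N– keeps its lone pair in-plane and puts one electron into the π system; the selenium donates one lone pair from its p orbital), so the π system is cyclic and fully conjugated.
π-electron count: 4 × 2 = 8 from the double-bond units + 2 from the Se atom = 10.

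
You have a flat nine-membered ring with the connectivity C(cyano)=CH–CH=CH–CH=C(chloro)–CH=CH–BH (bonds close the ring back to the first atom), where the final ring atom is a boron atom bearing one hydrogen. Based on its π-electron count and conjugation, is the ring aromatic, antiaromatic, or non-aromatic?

Antiaromatic

Every ring atom contributes a p orbital perpendicular to the ring (every atom in a ring double bond is sp² and brings one electron to the p orbital; the boron has an empty p orbital), so the π system is cyclic and fully conjugated.
Counting π electrons: 4 × 2 = 8 from the double-bond units + 0 from the BH atom = 8.
8 = 4(2); a planar, fully conjugated 4n system is antiaromatic.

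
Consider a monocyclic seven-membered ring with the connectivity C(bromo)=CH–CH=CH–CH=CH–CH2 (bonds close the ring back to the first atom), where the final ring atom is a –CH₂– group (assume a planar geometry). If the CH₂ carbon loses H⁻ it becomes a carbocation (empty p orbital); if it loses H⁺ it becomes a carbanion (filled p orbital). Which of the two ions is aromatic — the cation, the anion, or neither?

In both ions every ring atom is sp² and contributes a p orbital, so both rings are fully conjugated.
Cation: 3 × 2 + 0 = 6 π electrons → 4(1)+2, aromatic.
Anion: 3 × 2 + 2 = 8 π electrons → 4(2), antiaromatic.

The cation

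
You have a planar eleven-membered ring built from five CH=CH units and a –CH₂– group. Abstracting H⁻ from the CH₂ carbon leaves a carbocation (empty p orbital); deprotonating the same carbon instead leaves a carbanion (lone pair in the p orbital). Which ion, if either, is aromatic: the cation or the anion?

The cation

In both ions every ring atom is sp² and contributes a p orbital, so both rings are fully conjugated.
Cation: 5 × 2 + 0 = 10 π electrons → 4(2)+2, aromatic.
Anion: 5 × 2 + 2 = 12 π electrons → 4(3), antiaromatic.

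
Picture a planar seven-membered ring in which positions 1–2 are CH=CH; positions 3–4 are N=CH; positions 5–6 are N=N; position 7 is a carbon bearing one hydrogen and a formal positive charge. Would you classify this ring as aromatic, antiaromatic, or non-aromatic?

Aromatic

Every ring atom contributes a p orbital perpendicular to the ring (every atom in a ring double bond is sp² and brings one electron to the p orbital; each sp² =N– keeps its lone pair in-plane and puts one electron into the π system; the carbocation has an empty p orbital), so the π system is cyclic and fully conjugated.
π-electron count: 3 × 2 = 6 from the double-bond units + 0 from the CH(+) atom = 6.
With 6 π electrons (n = 1), the Hückel 4n+2 condition holds.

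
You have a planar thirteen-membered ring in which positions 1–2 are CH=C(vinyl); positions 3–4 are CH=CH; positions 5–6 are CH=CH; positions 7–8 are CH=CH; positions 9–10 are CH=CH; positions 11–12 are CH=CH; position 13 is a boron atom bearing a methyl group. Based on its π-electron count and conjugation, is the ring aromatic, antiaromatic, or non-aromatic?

Antiaromatic

The p orbitals form a continuous loop: the double-bond atoms are sp², each contributing one p electron; the boron has an empty p orbital. The ring is fully conjugated.
Counting π electrons: 6 × 2 = 12 from the double-bond units + 0 from the B(methyl) atom = 12.
12 = 4(3); a planar, fully conjugated 4n system is antiaromatic.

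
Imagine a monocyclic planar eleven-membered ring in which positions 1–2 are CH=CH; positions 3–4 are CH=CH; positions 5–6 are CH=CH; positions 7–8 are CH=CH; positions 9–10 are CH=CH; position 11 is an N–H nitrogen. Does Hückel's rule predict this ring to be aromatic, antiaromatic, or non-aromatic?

Antiaromatic

Check conjugation: every atom in a ring double bond is sp² and brings one electron to the p orbital; the pyrrole-type nitrogen donates its lone pair from the p orbital — every position has a p orbital, so the cyclic π system is continuous.
π-electron count: 5 × 2 = 10 from the double-bond units + 2 from the NH atom = 12.
12 = 4(3); a planar, fully conjugated 4n system is antiaromatic.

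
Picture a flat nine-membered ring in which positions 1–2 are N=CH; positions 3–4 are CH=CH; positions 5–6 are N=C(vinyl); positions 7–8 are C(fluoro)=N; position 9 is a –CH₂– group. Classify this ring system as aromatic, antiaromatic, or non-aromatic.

At the CH2 position, the tetrahedral CH₂ carbon is sp³ and has no p orbital in the ring π system; the ring's p-orbital overlap is broken there.
Broken conjugation rules out both aromaticity and antiaromaticity.

Non-aromatic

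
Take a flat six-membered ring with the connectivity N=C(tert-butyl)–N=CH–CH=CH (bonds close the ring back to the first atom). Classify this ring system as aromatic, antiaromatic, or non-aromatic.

Every ring atom contributes a p orbital perpendicular to the ring (each doubly-bonded ring atom is sp² with one p-orbital electron; each sp² =N– keeps its lone pair in-plane and puts one electron into the π system), so the π system is cyclic and fully conjugated.
Tallying contributions gives 3 × 2 = 6 from the 3 double-bond units.
6 = 4(1) + 2, which satisfies Hückel's 4n+2 rule.

Aromatic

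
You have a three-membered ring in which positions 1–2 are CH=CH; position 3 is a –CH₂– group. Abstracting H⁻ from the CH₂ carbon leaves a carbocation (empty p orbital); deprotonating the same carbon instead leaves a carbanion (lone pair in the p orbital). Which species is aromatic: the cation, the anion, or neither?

In either ion the ring is fully conjugated: every atom, including the new sp² carbon, supplies a p orbital.
Cation: 1 × 2 + 0 = 2 π electrons → 4(0)+2, aromatic.
Anion: 1 × 2 + 2 = 4 π electrons → 4(1), antiaromatic.

The cation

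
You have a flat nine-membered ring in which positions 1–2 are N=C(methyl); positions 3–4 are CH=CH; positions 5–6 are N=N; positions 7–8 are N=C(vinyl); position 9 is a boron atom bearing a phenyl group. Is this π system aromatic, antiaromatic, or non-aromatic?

Antiaromatic

All ring atoms are sp² and supply a p orbital to the ring (the double-bond atoms are sp², each contributing one p electron; each sp² =N– keeps its lone pair in-plane and puts one electron into the π system; the boron has an empty p orbital); the conjugation is uninterrupted.
Adding the contributions, 4 × 2 = 8 from the double-bond units + 0 from the B(phenyl) atom = 8.
With 8 = 4·2 π electrons, Hückel's rule classifies the planar ring as antiaromatic.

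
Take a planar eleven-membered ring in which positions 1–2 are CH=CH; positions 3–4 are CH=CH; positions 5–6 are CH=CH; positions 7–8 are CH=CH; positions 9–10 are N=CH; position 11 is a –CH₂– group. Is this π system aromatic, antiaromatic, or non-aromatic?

Non-aromatic

The CH2 position has four σ bonds — the tetrahedral CH₂ carbon is sp³ and has no p orbital in the ring π system — so the cyclic conjugation is interrupted.
Without a continuous loop of overlapping p orbitals the Hückel electron count never comes into play.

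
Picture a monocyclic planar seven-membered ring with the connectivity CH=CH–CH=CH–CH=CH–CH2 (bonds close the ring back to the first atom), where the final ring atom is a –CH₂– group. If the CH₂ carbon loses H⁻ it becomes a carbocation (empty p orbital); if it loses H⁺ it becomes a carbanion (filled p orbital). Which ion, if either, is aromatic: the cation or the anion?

In both ions every ring atom is sp² and contributes a p orbital, so both rings are fully conjugated.
Cation: 3 × 2 + 0 = 6 π electrons → 4(1)+2, aromatic.
Anion: 3 × 2 + 2 = 8 π electrons → 4(2), antiaromatic.

The cation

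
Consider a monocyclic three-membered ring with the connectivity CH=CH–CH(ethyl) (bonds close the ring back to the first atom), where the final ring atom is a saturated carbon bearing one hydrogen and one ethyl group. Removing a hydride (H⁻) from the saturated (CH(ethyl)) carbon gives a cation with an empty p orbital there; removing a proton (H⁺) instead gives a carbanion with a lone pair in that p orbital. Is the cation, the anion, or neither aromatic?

The cation

Once that carbon is sp², every ring atom has a p orbital and both ions are fully conjugated.
Cation: 1 × 2 + 0 = 2 π electrons → 4(0)+2, aromatic.
Anion: 1 × 2 + 2 = 4 π electrons → 4(1), antiaromatic.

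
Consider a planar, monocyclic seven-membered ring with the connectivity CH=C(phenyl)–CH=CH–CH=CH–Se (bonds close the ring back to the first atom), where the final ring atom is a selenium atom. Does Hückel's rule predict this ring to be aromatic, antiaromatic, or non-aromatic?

Antiaromatic

Check conjugation: every atom in a ring double bond is sp² and brings one electron to the p orbital; the selenium donates one lone pair from its p orbital — every position has a p orbital, so the cyclic π system is continuous.
Tallying contributions gives 3 × 2 = 6 from the double-bond units + 2 from the Se atom = 8.
8 is a 4n count (n = 2), so the planar conjugated ring is antiaromatic.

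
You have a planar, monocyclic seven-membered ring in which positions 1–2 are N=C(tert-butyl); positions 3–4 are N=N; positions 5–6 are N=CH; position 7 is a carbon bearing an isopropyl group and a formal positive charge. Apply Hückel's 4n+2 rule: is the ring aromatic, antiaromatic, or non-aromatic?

The p orbitals form a continuous loop: every atom in a ring double bond is sp² and brings one electron to the p orbital; each =N– nitrogen is pyridine-type (lone pair in the sp² plane, one electron in the p orbital); the carbocation has an empty p orbital. The ring is fully conjugated.
Tallying contributions gives 3 × 2 = 6 from the double-bond units + 0 from the C(isopropyl)(+) atom = 6.
With 6 π electrons (n = 1), the Hückel 4n+2 condition holds.

Aromatic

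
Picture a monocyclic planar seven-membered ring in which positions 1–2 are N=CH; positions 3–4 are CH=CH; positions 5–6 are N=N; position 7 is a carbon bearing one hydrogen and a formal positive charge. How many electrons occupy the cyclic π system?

6

Check conjugation: each doubly-bonded ring atom is sp² with one p-orbital electron; the doubly-bonded nitrogens are pyridine-type — their lone pairs lie in the ring plane, leaving one electron in the p orbital; the carbocation has an empty p orbital — every position has a p orbital, so the cyclic π system is continuous.
Adding the contributions, 3 × 2 = 6 from the double-bond units + 0 from the CH(+) atom = 6.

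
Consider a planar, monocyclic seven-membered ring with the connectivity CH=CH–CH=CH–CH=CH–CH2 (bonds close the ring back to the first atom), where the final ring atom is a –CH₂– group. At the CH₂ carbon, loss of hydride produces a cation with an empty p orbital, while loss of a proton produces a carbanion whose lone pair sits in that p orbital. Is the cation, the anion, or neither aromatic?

In both ions every ring atom is sp² and contributes a p orbital, so both rings are fully conjugated.
Cation: 3 × 2 + 0 = 6 π electrons → 4(1)+2, aromatic.
Anion: 3 × 2 + 2 = 8 π electrons → 4(2), antiaromatic.

The cation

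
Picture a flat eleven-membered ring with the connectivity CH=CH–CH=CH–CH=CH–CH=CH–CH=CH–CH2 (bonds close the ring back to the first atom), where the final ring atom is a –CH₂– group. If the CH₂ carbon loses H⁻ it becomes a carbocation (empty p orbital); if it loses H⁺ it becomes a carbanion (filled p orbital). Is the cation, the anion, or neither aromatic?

In either ion the ring is fully conjugated: every atom, including the new sp² carbon, supplies a p orbital.
Cation: 5 × 2 + 0 = 10 π electrons → 4(2)+2, aromatic.
Anion: 5 × 2 + 2 = 12 π electrons → 4(3), antiaromatic.

The cation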